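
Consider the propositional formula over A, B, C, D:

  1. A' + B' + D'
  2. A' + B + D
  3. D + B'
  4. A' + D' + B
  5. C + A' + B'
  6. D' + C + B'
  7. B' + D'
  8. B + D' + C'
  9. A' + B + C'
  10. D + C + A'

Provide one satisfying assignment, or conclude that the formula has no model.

Case D = 1:
Unit clause (B') forces B = 0.
Unit clause (A') forces A = 0.
Unit clause (C') forces C = 0.
All clauses are satisfied.

A: 0, B: 0, C: 0, D: 1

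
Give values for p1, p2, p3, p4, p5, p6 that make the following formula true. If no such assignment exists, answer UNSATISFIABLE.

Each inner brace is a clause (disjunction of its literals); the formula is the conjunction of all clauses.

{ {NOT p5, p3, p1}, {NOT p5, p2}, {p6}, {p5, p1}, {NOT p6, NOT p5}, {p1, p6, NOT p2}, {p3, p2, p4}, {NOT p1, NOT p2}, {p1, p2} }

Unit clause (p6) forces p6 = true.
Unit clause (NOT p5) forces p5 = false.
Unit clause (p1) forces p1 = true.
Unit clause (NOT p2) forces p2 = false.
Case p3 = true:
No clause remains; p4 is free.

p1: true,  p2: false,  p3: true,  p4: false,  p5: false,  p6: true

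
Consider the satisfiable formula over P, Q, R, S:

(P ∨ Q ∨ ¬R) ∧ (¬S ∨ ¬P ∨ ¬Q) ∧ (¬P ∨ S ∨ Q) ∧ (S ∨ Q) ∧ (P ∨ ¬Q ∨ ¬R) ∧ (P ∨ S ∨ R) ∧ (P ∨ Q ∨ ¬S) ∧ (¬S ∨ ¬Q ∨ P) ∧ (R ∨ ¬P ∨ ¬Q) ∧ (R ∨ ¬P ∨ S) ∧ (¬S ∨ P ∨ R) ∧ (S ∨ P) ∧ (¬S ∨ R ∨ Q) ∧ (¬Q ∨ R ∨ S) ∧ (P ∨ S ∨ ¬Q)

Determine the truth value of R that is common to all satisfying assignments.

Suppose R = False.
Case S = True:
(P) alone gives P = True.
(¬Q) alone gives Q = False.
Now (Q) is unsatisfied and unit — conflict.
Backtrack on S: now try S = False.
(Q) alone gives Q = True.
Now (¬Q) is unsatisfied and unit — conflict.
Neither S = True nor S = False works.
So every satisfying assignment has R = True.

True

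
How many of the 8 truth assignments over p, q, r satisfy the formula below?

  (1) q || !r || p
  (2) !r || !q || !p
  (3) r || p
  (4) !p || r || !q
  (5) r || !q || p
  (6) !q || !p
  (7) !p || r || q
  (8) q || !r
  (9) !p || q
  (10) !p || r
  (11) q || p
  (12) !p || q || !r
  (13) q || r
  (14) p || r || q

There are 2^3 = 8 truth assignments over (p, q, r).
Check each against the 14 clauses (columns in the order p, q, r):
  F F F  ✗ fails (r || p)
  F F T  ✗ fails (q || !r || p)
  F T F  ✗ fails (r || p)
  F T T  ✓ satisfies all
  T F F  ✗ fails (!p || r || q)
  T F T  ✗ fails (q || !r)
  T T F  ✗ fails (!p || r || !q)
  T T T  ✗ fails (!r || !q || !p)
1 of the 8 rows is a model.

1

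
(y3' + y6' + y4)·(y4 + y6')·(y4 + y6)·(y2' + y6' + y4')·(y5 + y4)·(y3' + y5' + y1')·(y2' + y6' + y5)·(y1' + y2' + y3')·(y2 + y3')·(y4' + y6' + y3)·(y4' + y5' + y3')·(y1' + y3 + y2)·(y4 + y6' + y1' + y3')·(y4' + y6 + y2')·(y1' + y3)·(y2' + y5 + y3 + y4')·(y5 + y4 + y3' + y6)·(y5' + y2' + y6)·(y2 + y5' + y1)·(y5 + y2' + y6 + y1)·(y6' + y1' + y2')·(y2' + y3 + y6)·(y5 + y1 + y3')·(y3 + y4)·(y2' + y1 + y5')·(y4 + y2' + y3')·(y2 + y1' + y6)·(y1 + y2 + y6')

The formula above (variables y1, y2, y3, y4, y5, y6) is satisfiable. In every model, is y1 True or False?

False

Suppose y1 = 1.
Unit clause (y3) forces y3 = 1.
Unit clause (y5') forces y5 = 0.
Unit clause (y4) forces y4 = 1.
Unit clause (y2') forces y2 = 0.
Now (y2) is unsatisfied and unit — conflict.
So every satisfying assignment has y1 = False.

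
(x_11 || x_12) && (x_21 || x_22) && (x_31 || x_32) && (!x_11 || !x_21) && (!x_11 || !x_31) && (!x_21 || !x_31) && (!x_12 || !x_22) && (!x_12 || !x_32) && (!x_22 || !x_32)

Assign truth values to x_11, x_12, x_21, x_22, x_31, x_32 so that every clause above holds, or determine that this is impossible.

UNSATISFIABLE

Suppose x_11 = true.
(!x_21) alone gives x_21 = false.
(x_22) alone gives x_22 = true.
(!x_31) alone gives x_31 = false.
(x_32) alone gives x_32 = true.
But (!x_32) is also a unit clause — contradiction.
Backtrack on x_11: now try x_11 = false.
(x_12) alone gives x_12 = true.
(!x_22) alone gives x_22 = false.
(x_21) alone gives x_21 = true.
(!x_31) alone gives x_31 = false.
(x_32) alone gives x_32 = true.
But (!x_32) is also a unit clause — contradiction.
Either choice for x_11 ends in contradiction.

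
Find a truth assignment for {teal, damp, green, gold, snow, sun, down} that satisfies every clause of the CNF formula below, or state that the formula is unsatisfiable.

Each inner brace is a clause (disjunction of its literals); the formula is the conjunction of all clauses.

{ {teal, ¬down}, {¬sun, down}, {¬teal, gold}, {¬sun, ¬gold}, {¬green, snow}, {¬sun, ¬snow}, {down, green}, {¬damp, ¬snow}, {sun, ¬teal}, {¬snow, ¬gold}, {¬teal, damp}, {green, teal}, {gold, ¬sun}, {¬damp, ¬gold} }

Suppose teal = False.
From the singleton clause (¬down), down = False.
From the singleton clause (¬sun), sun = False.
From the singleton clause (green), green = True.
From the singleton clause (snow), snow = True.
From the singleton clause (¬damp), damp = False.
From the singleton clause (¬gold), gold = False.
Every clause now holds.

teal=False,  damp=False,  green=True,  gold=False,  snow=True,  sun=False,  down=False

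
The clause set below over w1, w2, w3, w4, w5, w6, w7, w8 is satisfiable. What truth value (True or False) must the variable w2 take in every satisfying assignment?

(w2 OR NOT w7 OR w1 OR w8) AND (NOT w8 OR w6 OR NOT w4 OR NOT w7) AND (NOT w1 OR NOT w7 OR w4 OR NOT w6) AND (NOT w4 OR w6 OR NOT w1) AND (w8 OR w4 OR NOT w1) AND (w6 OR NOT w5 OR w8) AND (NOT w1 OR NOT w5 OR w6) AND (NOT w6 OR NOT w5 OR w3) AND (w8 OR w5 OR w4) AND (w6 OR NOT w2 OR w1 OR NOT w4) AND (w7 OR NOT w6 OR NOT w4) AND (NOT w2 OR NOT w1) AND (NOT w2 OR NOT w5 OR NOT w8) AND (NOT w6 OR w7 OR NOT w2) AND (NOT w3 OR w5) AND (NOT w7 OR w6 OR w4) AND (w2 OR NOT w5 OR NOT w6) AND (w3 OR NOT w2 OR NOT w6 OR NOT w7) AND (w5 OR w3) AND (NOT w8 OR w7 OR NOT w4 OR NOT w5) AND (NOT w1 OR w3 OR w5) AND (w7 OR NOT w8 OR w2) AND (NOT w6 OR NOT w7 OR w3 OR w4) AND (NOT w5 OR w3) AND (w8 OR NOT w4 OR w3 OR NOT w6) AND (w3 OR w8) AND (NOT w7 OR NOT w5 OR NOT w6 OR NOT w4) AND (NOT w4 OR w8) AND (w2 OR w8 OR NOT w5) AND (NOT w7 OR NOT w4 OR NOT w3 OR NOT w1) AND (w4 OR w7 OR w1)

Suppose w2 = false.
Try w3 = false.
The clause (w5) is unit, so w5 = true.
That conflicts with the unit clause (NOT w5).
Undo w3 and try w3 = true.
The clause (w5) is unit, so w5 = true.
The clause (NOT w6) is unit, so w6 = false.
The clause (w8) is unit, so w8 = true.
The clause (NOT w1) is unit, so w1 = false.
The clause (w7) is unit, so w7 = true.
The clause (NOT w4) is unit, so w4 = false.
That conflicts with the unit clause (w4).
Neither w3 = true nor w3 = false works.
So every satisfying assignment has w2 = True.

True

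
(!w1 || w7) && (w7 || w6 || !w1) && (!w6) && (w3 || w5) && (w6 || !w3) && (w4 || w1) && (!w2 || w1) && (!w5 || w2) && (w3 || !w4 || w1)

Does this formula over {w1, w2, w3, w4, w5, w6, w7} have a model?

Satisfiable

From the singleton clause (!w6), w6 = false.
From the singleton clause (!w3), w3 = false.
From the singleton clause (w5), w5 = true.
From the singleton clause (w2), w2 = true.
From the singleton clause (w1), w1 = true.
From the singleton clause (w7), w7 = true.
All clauses hold; w4 can take either value.
A satisfying assignment: w1 ↦ true, w2 ↦ true, w3 ↦ false, w4 ↦ false, w5 ↦ true, w6 ↦ false, w7 ↦ true.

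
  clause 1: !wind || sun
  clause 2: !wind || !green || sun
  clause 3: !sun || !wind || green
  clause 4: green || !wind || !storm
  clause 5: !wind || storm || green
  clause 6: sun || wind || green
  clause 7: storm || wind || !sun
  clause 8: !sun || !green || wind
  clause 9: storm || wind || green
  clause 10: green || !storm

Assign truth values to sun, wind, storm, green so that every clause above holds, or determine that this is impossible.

sun ↦ false; wind ↦ false; storm ↦ true; green ↦ true

Branch on wind: set wind = false.
Branch on sun: set sun = false.
From the singleton clause (green), green = true.
All clauses hold; storm can take either value.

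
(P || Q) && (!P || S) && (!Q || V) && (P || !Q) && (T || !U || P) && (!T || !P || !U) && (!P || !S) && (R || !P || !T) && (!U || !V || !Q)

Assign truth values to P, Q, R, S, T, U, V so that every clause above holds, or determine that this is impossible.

UNSATISFIABLE

Suppose P = true.
Unit clause (S) forces S = true.
Now (!S) is unsatisfied and unit — conflict.
Backtrack on P: now try P = false.
Unit clause (Q) forces Q = true.
Now (!Q) is unsatisfied and unit — conflict.
Neither P = true nor P = false works.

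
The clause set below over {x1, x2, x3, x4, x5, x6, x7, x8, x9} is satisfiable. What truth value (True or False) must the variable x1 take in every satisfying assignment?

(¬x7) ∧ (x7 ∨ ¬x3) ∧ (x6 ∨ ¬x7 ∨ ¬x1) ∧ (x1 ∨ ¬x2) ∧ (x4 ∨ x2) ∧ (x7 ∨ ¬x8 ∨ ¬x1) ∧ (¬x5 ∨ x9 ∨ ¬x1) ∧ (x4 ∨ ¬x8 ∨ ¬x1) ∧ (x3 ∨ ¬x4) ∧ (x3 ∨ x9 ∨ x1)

True

Suppose x1 = False.
Unit clause (¬x7) forces x7 = False.
Unit clause (¬x3) forces x3 = False.
Unit clause (¬x2) forces x2 = False.
Unit clause (x4) forces x4 = True.
But (¬x4) is also a unit clause — contradiction.
So every satisfying assignment has x1 = True.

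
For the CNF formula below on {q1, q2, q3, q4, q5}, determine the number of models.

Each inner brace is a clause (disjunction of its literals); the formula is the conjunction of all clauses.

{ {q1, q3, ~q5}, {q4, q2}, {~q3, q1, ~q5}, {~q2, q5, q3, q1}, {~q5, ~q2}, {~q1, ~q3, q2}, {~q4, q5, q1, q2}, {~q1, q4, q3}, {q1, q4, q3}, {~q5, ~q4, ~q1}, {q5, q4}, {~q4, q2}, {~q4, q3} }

There are 2^5 = 32 truth assignments over (q1, q2, q3, q4, q5).
Split on q5. With q5 = 1, the clauses containing q5 are satisfied and ~q5 drops from the rest; 0 of the 2^4 = 16 assignments to the other variables satisfy what remains.
With q5 = 0, by the same count on the reduced clause set, 2 assignments work.
(One model: q1=F, q2=T, q3=T, q4=T, q5=F.)
Total: 0 + 2 = 2.

2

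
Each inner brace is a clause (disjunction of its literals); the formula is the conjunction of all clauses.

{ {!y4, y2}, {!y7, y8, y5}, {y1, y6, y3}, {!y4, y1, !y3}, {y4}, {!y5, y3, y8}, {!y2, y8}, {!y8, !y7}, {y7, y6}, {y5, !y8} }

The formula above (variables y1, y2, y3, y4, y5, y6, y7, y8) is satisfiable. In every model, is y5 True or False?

Suppose y5 = false.
From the singleton clause (y4), y4 = true.
From the singleton clause (y2), y2 = true.
From the singleton clause (y8), y8 = true.
But (!y8) is also a unit clause — contradiction.
So every satisfying assignment has y5 = True.

True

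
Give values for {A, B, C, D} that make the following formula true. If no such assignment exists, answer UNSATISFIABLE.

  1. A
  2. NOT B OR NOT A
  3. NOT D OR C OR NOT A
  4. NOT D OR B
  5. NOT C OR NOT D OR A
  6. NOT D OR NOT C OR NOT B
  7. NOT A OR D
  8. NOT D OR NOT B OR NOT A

The clause (A) is unit, so A = true.
The clause (NOT B) is unit, so B = false.
The clause (NOT D) is unit, so D = false.
Now (D) is unsatisfied and unit — conflict.

UNSATISFIABLE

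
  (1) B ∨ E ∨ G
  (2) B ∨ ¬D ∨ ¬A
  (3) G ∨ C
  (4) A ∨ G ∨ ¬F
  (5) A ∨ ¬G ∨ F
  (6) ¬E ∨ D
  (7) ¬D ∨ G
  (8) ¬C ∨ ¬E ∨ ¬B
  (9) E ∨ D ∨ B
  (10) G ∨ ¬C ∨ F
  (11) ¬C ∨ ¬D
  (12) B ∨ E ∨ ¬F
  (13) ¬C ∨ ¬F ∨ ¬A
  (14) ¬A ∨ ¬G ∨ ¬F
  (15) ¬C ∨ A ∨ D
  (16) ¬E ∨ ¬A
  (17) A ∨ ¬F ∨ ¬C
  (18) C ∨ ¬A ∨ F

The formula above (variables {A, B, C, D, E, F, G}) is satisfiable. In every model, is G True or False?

True

Suppose G = False.
Unit clause (C) forces C = True.
Unit clause (¬D) forces D = False.
Unit clause (¬E) forces E = False.
Unit clause (B) forces B = True.
Unit clause (F) forces F = True.
Unit clause (A) forces A = True.
That conflicts with the unit clause (¬A).
So every satisfying assignment has G = True.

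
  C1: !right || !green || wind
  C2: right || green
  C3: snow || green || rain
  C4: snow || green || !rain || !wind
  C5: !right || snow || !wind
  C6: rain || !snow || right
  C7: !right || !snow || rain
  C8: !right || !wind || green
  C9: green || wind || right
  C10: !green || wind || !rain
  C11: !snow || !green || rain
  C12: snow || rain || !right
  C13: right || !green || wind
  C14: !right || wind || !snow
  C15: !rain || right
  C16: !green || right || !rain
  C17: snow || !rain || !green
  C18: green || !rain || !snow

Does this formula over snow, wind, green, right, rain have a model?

Yes

Case right = true:
Case green = true:
The clause (wind) is unit, so wind = true.
The clause (snow) is unit, so snow = true.
The clause (rain) is unit, so rain = true.
Every clause now holds.
A satisfying assignment: snow=true,  wind=true,  green=true,  right=true,  rain=true.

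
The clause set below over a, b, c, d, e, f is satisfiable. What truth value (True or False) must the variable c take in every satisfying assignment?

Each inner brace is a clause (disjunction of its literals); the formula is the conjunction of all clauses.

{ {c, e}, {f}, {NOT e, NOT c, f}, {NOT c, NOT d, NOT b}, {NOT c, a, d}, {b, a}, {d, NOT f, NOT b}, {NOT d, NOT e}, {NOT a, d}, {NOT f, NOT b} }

Suppose c = false.
(e) alone gives e = true.
(f) alone gives f = true.
(NOT d) alone gives d = false.
(NOT b) alone gives b = false.
(a) alone gives a = true.
Now (NOT a) is unsatisfied and unit — conflict.
So every satisfying assignment has c = True.

True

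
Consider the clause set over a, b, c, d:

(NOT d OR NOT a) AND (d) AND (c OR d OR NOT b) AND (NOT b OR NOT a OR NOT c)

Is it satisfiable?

(d) alone gives d = true.
(NOT a) alone gives a = false.
All clauses hold; b, c can take either value.
A satisfying assignment: a: false,  b: true,  c: false,  d: true.

Satisfiable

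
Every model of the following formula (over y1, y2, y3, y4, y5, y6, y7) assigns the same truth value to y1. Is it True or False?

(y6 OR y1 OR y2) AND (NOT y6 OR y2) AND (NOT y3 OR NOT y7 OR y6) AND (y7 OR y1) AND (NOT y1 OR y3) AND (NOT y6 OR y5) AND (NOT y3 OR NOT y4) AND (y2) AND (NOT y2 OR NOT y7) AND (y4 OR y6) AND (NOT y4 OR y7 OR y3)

Suppose y1 = false.
Unit clause (y7) forces y7 = true.
Unit clause (y2) forces y2 = true.
That conflicts with the unit clause (NOT y2).
So every satisfying assignment has y1 = True.

True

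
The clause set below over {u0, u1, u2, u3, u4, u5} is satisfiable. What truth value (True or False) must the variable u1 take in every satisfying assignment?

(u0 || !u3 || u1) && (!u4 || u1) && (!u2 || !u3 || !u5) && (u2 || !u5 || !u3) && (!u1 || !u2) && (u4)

True

Suppose u1 = false.
(!u4) alone gives u4 = false.
That conflicts with the unit clause (u4).
So every satisfying assignment has u1 = True.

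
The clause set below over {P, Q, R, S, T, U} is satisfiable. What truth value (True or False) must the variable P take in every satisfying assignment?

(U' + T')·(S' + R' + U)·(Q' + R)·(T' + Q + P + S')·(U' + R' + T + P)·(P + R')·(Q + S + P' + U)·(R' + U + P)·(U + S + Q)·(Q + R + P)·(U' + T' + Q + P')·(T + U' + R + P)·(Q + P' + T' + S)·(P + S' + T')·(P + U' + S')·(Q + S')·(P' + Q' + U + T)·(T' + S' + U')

Suppose P = 0.
From the singleton clause (R'), R = 0.
From the singleton clause (Q'), Q = 0.
That conflicts with the unit clause (Q).
So every satisfying assignment has P = True.

True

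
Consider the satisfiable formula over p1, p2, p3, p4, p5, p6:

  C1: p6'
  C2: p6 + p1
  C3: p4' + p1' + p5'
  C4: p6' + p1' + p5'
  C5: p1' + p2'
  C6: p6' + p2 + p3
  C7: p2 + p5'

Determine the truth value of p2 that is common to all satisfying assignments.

Suppose p2 = 1.
The clause (p6') is unit, so p6 = 0.
The clause (p1) is unit, so p1 = 1.
But (p1') is also a unit clause — contradiction.
So every satisfying assignment has p2 = False.

False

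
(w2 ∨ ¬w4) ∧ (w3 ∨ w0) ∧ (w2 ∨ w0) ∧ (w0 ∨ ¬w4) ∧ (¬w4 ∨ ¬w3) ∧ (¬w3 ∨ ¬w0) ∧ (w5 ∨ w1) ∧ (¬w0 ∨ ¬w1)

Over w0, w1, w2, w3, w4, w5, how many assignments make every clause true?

There are 2^6 = 64 truth assignments over (w0, w1, w2, w3, w4, w5).
Split on w5. With w5 = True, the clauses containing w5 are satisfied and ¬w5 drops from the rest; 5 of the 2^5 = 32 assignments to the other variables satisfy what remains.
With w5 = False, by the same count on the reduced clause set, 1 assignment works.
(One model: w0=F, w1=F, w2=T, w3=T, w4=F, w5=T.)
Total: 5 + 1 = 6.

6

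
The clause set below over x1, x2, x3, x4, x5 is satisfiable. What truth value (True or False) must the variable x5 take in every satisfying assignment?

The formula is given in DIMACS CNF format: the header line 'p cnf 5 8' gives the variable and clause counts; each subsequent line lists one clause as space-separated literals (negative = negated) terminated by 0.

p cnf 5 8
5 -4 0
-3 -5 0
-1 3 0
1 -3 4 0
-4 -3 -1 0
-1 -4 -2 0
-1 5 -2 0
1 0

Suppose x5 = True.
The clause (¬x3) is unit, so x3 = False.
The clause (¬x1) is unit, so x1 = False.
That conflicts with the unit clause (x1).
So every satisfying assignment has x5 = False.

False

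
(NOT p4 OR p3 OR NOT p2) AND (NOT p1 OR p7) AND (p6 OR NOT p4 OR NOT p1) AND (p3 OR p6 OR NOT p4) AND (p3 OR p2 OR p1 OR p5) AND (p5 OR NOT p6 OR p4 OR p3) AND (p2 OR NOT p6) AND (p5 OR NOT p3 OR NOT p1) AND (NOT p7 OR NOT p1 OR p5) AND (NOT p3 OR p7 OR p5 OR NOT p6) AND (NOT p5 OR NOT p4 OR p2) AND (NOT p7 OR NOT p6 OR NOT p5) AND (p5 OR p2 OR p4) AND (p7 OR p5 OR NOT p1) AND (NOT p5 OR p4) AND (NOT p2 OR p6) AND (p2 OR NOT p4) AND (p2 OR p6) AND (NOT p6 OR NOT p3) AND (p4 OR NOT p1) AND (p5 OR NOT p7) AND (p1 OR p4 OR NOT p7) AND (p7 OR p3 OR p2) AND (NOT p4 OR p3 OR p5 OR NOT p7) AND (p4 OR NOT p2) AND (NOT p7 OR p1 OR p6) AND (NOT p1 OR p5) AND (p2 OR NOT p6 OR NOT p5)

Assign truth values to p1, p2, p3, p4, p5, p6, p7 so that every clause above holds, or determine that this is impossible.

Suppose p1 = false.
Suppose p2 = true.
From the singleton clause (p6), p6 = true.
From the singleton clause (NOT p3), p3 = false.
From the singleton clause (NOT p4), p4 = false.
Now (p4) is unsatisfied and unit — conflict.
Undo p2 and try p2 = false.
From the singleton clause (NOT p6), p6 = false.
Now (p6) is unsatisfied and unit — conflict.
Either choice for p2 ends in contradiction.
Undo p1 and try p1 = true.
From the singleton clause (p7), p7 = true.
From the singleton clause (p5), p5 = true.
From the singleton clause (NOT p6), p6 = false.
From the singleton clause (NOT p4), p4 = false.
Now (p4) is unsatisfied and unit — conflict.
Either choice for p1 ends in contradiction.

UNSATISFIABLE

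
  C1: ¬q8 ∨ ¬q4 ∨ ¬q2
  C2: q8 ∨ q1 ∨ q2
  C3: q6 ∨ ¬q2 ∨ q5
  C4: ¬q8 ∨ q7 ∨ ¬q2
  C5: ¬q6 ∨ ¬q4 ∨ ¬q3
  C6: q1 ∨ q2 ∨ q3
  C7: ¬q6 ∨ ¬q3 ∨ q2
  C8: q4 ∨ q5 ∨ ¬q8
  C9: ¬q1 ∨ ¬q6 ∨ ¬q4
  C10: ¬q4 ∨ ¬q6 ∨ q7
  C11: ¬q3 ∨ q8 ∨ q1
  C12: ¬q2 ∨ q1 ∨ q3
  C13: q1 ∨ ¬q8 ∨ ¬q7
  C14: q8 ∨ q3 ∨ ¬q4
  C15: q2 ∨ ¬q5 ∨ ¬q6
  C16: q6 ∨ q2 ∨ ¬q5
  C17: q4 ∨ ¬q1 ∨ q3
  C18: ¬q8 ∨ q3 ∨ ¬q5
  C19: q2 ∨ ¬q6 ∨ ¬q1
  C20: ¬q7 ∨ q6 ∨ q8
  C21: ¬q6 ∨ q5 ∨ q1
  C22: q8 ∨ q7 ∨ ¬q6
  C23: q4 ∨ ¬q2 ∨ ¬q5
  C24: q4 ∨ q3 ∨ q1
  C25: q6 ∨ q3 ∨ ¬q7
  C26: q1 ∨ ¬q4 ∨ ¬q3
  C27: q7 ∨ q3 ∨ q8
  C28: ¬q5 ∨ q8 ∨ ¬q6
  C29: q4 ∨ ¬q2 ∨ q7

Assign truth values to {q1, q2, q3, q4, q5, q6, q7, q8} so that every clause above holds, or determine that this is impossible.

q1 ↦ True,  q2 ↦ True,  q3 ↦ True,  q4 ↦ False,  q5 ↦ False,  q6 ↦ True,  q7 ↦ True,  q8 ↦ False

Branch on q8: set q8 = False.
Branch on q1: set q1 = True.
Branch on q6: set q6 = True.
The clause (¬q4) is unit, so q4 = False.
The clause (q3) is unit, so q3 = True.
The clause (q2) is unit, so q2 = True.
The clause (q7) is unit, so q7 = True.
The clause (¬q5) is unit, so q5 = False.
All clauses are satisfied.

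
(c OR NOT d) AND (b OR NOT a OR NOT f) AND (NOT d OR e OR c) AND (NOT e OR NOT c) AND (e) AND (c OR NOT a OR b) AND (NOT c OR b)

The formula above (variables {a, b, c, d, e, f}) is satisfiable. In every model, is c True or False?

False

Suppose c = true.
Unit clause (NOT e) forces e = false.
But (e) is also a unit clause — contradiction.
So every satisfying assignment has c = False.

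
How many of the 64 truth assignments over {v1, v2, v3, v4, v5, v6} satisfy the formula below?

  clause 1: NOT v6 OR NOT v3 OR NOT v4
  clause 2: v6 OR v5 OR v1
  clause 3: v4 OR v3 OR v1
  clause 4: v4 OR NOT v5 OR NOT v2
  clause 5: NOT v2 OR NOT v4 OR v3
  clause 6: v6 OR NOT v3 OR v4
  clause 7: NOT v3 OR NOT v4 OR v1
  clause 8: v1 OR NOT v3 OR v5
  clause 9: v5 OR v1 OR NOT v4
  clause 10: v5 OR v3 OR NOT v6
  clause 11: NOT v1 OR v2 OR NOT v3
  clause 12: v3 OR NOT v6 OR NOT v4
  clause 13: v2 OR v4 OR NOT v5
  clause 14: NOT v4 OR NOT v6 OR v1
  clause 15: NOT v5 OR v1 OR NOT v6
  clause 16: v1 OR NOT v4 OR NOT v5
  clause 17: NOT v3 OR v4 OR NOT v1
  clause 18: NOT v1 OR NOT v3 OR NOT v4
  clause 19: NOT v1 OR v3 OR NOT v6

4

There are 2^6 = 64 truth assignments over (v1, v2, v3, v4, v5, v6).
Split on v4. With v4 = true, the clauses containing v4 are satisfied and NOT v4 drops from the rest; 2 of the 2^5 = 32 assignments to the other variables satisfy what remains.
With v4 = false, by the same count on the reduced clause set, 2 assignments work.
(One model: v1=T, v2=F, v3=F, v4=F, v5=F, v6=F.)
Total: 2 + 2 = 4.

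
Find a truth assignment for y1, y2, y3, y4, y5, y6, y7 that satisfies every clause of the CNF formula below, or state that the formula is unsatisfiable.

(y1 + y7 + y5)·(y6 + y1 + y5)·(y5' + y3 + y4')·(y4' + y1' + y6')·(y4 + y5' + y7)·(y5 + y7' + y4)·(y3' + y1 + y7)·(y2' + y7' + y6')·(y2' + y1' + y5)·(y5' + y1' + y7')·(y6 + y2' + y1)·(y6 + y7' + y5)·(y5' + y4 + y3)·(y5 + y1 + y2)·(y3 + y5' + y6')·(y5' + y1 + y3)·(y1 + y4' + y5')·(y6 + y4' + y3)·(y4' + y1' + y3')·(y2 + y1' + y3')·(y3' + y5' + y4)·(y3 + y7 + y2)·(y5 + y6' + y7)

Branch on y1: set y1 = 1.
Branch on y4: set y4 = 0.
Branch on y5: set y5 = 0.
The clause (y7') is unit, so y7 = 0.
The clause (y2') is unit, so y2 = 0.
The clause (y3') is unit, so y3 = 0.
Now (y3) is unsatisfied and unit — conflict.
Undo y5 and try y5 = 1.
The clause (y7) is unit, so y7 = 1.
Now (y7') is unsatisfied and unit — conflict.
Both values of y5 lead to a conflict.
Undo y4 and try y4 = 1.
The clause (y6') is unit, so y6 = 0.
The clause (y3) is unit, so y3 = 1.
Now (y3') is unsatisfied and unit — conflict.
Both values of y4 lead to a conflict.
Undo y1 and try y1 = 0.
Branch on y7: set y7 = 1.
Branch on y6: set y6 = 1.
The clause (y2') is unit, so y2 = 0.
The clause (y5) is unit, so y5 = 1.
The clause (y3) is unit, so y3 = 1.
The clause (y4') is unit, so y4 = 0.
Now (y4) is unsatisfied and unit — conflict.
Undo y6 and try y6 = 0.
The clause (y5) is unit, so y5 = 1.
The clause (y2') is unit, so y2 = 0.
The clause (y3) is unit, so y3 = 1.
The clause (y4') is unit, so y4 = 0.
Now (y4) is unsatisfied and unit — conflict.
Both values of y6 lead to a conflict.
Undo y7 and try y7 = 0.
The clause (y5) is unit, so y5 = 1.
The clause (y4) is unit, so y4 = 1.
Now (y4') is unsatisfied and unit — conflict.
Both values of y7 lead to a conflict.
Both values of y1 lead to a conflict.

UNSATISFIABLE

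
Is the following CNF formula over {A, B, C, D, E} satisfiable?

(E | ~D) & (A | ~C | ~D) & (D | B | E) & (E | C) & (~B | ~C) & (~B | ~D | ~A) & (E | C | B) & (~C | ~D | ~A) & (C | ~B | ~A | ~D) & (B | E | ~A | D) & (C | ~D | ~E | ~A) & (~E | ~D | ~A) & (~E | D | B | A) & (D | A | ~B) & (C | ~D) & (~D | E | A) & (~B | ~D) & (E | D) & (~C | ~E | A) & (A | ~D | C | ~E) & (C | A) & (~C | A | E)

Yes, satisfiable

Suppose E = 1.
Suppose B = 1.
The clause (~C) is unit, so C = 0.
The clause (~D) is unit, so D = 0.
The clause (A) is unit, so A = 1.
All clauses are satisfied.
A satisfying assignment: A ↦ 1; B ↦ 1; C ↦ 0; D ↦ 0; E ↦ 1.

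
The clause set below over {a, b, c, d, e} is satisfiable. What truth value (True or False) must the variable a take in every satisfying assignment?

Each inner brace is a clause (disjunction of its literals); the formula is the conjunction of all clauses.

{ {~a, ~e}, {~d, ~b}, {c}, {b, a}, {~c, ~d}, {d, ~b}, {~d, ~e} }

True

Suppose a = 0.
From the singleton clause (c), c = 1.
From the singleton clause (b), b = 1.
From the singleton clause (~d), d = 0.
But (d) is also a unit clause — contradiction.
So every satisfying assignment has a = True.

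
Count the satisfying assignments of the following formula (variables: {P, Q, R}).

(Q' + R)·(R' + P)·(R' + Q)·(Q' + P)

3

There are 2^3 = 8 truth assignments over (P, Q, R).
Check each against the 4 clauses (columns in the order P, Q, R):
  F F F  ✓ satisfies all
  F F T  ✗ fails (R' + P)
  F T F  ✗ fails (Q' + R)
  F T T  ✗ fails (R' + P)
  T F F  ✓ satisfies all
  T F T  ✗ fails (R' + Q)
  T T F  ✗ fails (Q' + R)
  T T T  ✓ satisfies all
3 of the 8 rows are models.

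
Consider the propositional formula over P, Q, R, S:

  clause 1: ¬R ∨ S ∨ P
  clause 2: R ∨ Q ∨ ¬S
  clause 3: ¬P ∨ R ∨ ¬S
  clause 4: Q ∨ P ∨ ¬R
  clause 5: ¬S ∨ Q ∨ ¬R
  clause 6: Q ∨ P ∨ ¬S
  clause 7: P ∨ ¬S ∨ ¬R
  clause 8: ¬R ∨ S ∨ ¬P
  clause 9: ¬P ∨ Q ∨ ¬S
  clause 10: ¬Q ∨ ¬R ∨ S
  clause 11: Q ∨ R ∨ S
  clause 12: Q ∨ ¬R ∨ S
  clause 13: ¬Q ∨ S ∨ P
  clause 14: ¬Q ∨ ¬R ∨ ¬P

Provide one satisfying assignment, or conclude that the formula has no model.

P: False; Q: True; R: False; S: True

Suppose R = False.
Suppose Q = True.
Suppose P = False.
From the singleton clause (S), S = True.
This assignment satisfies each clause.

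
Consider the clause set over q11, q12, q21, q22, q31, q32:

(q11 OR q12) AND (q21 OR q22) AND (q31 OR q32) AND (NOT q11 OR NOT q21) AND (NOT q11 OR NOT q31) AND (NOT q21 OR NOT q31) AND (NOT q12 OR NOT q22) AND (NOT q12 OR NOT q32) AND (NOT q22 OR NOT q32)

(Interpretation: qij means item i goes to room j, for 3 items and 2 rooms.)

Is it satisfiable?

Suppose q11 = true.
The clause (NOT q21) is unit, so q21 = false.
The clause (q22) is unit, so q22 = true.
The clause (NOT q31) is unit, so q31 = false.
The clause (q32) is unit, so q32 = true.
But (NOT q32) is also a unit clause — contradiction.
Undo q11 and try q11 = false.
The clause (q12) is unit, so q12 = true.
The clause (NOT q22) is unit, so q22 = false.
The clause (q21) is unit, so q21 = true.
The clause (NOT q31) is unit, so q31 = false.
The clause (q32) is unit, so q32 = true.
But (NOT q32) is also a unit clause — contradiction.
Neither q11 = true nor q11 = false works.
No assignment satisfies every clause.

Unsatisfiable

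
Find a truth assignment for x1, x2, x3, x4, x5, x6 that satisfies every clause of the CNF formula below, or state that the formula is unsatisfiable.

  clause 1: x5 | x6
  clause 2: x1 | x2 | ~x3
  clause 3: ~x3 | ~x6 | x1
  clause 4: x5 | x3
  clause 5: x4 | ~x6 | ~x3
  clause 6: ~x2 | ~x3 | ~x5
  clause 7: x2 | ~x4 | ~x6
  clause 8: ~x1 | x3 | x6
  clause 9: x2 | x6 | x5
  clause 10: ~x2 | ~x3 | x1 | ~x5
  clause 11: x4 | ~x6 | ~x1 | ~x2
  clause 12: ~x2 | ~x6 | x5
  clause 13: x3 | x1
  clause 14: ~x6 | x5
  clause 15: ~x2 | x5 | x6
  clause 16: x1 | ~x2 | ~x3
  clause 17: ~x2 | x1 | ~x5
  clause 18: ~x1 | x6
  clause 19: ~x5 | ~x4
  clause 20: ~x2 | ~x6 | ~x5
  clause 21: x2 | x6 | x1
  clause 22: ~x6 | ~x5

Branch on x5: set x5 = 1.
Unit clause (~x4) forces x4 = 0.
Unit clause (~x6) forces x6 = 0.
Unit clause (~x1) forces x1 = 0.
Unit clause (x3) forces x3 = 1.
Unit clause (x2) forces x2 = 1.
That conflicts with the unit clause (~x2).
So x5 must be the other value — set x5 = 0.
Unit clause (x6) forces x6 = 1.
That conflicts with the unit clause (~x6).
Either choice for x5 ends in contradiction.

UNSATISFIABLE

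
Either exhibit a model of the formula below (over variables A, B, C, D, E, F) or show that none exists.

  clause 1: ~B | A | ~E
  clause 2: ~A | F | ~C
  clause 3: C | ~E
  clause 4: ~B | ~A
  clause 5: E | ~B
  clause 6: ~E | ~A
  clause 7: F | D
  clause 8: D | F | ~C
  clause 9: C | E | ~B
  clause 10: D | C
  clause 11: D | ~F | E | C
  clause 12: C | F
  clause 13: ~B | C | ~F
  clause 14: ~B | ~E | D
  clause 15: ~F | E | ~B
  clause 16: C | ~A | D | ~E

A ↦ 0; B ↦ 0; C ↦ 1; D ↦ 1; E ↦ 0; F ↦ 1

Try C = 1.
Try A = 0.
Try B = 0.
Try F = 1.
All clauses hold; D, E can take either value.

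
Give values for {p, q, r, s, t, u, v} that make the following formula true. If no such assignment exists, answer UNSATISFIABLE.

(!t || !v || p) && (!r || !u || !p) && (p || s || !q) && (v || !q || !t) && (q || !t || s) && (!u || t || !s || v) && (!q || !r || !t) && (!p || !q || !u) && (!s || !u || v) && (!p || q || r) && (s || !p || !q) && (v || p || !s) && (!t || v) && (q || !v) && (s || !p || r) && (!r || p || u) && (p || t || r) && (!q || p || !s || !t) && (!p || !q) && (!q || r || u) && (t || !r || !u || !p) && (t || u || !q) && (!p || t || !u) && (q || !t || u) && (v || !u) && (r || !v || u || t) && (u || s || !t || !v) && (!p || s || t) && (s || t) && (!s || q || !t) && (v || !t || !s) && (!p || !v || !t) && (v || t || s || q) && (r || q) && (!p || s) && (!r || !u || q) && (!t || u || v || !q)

Branch on t: set t = false.
(s) alone gives s = true.
Branch on u: set u = true.
(v) alone gives v = true.
(q) alone gives q = true.
(!p) alone gives p = false.
(r) alone gives r = true.
This assignment satisfies each clause.

p: false, q: true, r: true, s: true, t: false, u: true, v: true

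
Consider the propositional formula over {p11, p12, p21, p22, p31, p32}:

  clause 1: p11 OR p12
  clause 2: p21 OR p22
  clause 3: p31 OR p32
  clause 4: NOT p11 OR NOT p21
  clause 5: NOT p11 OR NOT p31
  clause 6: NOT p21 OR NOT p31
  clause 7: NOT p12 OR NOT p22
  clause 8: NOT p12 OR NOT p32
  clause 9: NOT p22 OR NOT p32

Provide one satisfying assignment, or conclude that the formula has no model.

UNSATISFIABLE

Case p11 = true:
Unit clause (NOT p21) forces p21 = false.
Unit clause (p22) forces p22 = true.
Unit clause (NOT p31) forces p31 = false.
Unit clause (p32) forces p32 = true.
But (NOT p32) is also a unit clause — contradiction.
That branch fails; take p11 = false instead.
Unit clause (p12) forces p12 = true.
Unit clause (NOT p22) forces p22 = false.
Unit clause (p21) forces p21 = true.
Unit clause (NOT p31) forces p31 = false.
Unit clause (p32) forces p32 = true.
But (NOT p32) is also a unit clause — contradiction.
Either choice for p11 ends in contradiction.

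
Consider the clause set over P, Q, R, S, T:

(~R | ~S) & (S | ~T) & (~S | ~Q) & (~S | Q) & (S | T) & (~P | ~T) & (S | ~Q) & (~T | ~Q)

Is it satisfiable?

Try R = 0.
Try S = 1.
(~Q) alone gives Q = 0.
That conflicts with the unit clause (Q).
Backtrack on S: now try S = 0.
(~T) alone gives T = 0.
That conflicts with the unit clause (T).
Either choice for S ends in contradiction.
Backtrack on R: now try R = 1.
(~S) alone gives S = 0.
(~T) alone gives T = 0.
That conflicts with the unit clause (T).
Either choice for R ends in contradiction.
No assignment satisfies every clause.

No, unsatisfiable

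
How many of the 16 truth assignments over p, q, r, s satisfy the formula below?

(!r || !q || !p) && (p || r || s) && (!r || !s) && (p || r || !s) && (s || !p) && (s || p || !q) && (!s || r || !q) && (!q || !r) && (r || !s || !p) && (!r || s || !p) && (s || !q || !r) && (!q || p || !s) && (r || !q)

There are 2^4 = 16 truth assignments over (p, q, r, s).
Split on r. With r = true, the clauses containing r are satisfied and !r drops from the rest; 1 of the 2^3 = 8 assignments to the other variables satisfy what remains.
With r = false, by the same count on the reduced clause set, 0 assignments work.
(One model: p=F, q=F, r=T, s=F.)
Total: 1 + 0 = 1.

1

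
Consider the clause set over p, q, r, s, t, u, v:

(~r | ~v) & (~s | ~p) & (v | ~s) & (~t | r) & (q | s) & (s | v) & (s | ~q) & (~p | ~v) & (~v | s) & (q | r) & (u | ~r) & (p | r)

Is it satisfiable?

No, unsatisfiable

Suppose r = 0.
Unit clause (~t) forces t = 0.
Unit clause (q) forces q = 1.
Unit clause (s) forces s = 1.
Unit clause (~p) forces p = 0.
Now (p) is unsatisfied and unit — conflict.
Undo r and try r = 1.
Unit clause (~v) forces v = 0.
Unit clause (~s) forces s = 0.
Now (s) is unsatisfied and unit — conflict.
Both values of r lead to a conflict.
No assignment satisfies every clause.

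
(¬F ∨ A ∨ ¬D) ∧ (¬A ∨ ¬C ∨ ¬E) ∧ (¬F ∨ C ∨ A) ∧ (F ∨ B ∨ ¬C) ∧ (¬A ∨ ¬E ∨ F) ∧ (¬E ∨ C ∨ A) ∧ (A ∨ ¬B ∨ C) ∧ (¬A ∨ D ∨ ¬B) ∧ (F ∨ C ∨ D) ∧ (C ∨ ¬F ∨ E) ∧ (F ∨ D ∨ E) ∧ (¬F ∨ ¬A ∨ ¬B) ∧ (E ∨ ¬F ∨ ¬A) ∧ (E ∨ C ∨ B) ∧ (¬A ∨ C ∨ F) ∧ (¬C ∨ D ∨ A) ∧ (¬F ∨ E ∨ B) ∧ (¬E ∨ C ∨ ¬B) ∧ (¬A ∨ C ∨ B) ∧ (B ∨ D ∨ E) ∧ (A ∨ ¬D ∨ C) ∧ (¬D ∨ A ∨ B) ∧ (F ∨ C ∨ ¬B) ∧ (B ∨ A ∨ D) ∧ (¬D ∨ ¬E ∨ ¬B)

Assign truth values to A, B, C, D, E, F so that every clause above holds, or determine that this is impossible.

Case F = False:
Case B = True:
From the singleton clause (C), C = True.
Case A = True:
From the singleton clause (¬E), E = False.
From the singleton clause (D), D = True.
All clauses are satisfied.

A=True,  B=True,  C=True,  D=True,  E=False,  F=False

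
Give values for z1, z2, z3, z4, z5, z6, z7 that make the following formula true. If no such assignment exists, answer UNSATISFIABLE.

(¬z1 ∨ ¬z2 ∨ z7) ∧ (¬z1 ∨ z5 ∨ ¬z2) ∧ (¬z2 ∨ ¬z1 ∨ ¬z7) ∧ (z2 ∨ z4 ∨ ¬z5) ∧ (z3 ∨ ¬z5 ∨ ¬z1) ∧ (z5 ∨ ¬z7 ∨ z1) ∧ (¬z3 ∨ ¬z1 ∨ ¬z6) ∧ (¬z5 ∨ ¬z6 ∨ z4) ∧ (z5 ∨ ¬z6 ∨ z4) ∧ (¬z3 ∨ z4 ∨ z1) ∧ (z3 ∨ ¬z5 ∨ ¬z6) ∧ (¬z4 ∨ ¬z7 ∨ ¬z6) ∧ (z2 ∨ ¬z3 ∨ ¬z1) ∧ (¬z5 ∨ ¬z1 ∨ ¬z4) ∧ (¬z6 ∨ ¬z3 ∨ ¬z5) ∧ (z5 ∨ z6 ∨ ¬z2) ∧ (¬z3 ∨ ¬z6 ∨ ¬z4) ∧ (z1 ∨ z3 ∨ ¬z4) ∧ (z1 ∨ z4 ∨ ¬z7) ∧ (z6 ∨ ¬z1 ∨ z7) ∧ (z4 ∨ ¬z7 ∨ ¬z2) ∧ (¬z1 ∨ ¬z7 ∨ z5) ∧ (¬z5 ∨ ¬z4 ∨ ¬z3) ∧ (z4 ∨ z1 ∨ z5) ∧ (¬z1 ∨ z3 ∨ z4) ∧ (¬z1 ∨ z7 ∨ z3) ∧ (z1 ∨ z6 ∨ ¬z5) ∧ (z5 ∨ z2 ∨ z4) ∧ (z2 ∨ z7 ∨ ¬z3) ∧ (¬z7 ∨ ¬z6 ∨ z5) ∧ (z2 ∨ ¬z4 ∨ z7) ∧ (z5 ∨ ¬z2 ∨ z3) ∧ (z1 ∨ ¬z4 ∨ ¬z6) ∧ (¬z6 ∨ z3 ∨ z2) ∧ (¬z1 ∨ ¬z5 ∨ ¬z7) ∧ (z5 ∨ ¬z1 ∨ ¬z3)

Suppose z1 = False.
Suppose z5 = True.
The clause (z6) is unit, so z6 = True.
The clause (z4) is unit, so z4 = True.
But (¬z4) is also a unit clause — contradiction.
So z5 must be the other value — set z5 = False.
The clause (¬z7) is unit, so z7 = False.
The clause (z4) is unit, so z4 = True.
The clause (z3) is unit, so z3 = True.
The clause (¬z6) is unit, so z6 = False.
The clause (¬z2) is unit, so z2 = False.
But (z2) is also a unit clause — contradiction.
Either choice for z5 ends in contradiction.
So z1 must be the other value — set z1 = True.
Suppose z2 = False.
The clause (¬z3) is unit, so z3 = False.
The clause (¬z5) is unit, so z5 = False.
The clause (¬z7) is unit, so z7 = False.
But (z7) is also a unit clause — contradiction.
So z2 must be the other value — set z2 = True.
The clause (z7) is unit, so z7 = True.
But (¬z7) is also a unit clause — contradiction.
Either choice for z2 ends in contradiction.
Either choice for z1 ends in contradiction.

UNSATISFIABLE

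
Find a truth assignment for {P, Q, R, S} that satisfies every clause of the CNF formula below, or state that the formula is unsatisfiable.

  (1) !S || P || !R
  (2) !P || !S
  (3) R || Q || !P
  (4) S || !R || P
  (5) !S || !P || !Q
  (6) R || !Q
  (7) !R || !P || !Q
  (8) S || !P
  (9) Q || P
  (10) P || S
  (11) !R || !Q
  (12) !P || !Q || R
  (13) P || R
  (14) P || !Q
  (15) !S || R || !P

UNSATISFIABLE

Case P = false:
Unit clause (Q) forces Q = true.
Now (!Q) is unsatisfied and unit — conflict.
So P must be the other value — set P = true.
Unit clause (!S) forces S = false.
Now (S) is unsatisfied and unit — conflict.
Neither P = true nor P = false works.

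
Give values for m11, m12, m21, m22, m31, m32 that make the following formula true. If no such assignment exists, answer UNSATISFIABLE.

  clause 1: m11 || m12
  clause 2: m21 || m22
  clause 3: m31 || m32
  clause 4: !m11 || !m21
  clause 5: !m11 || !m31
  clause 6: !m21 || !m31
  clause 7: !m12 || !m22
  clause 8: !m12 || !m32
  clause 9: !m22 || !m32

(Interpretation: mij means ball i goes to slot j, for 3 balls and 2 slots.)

Case m11 = true:
Unit clause (!m21) forces m21 = false.
Unit clause (m22) forces m22 = true.
Unit clause (!m31) forces m31 = false.
Unit clause (m32) forces m32 = true.
Now (!m32) is unsatisfied and unit — conflict.
Undo m11 and try m11 = false.
Unit clause (m12) forces m12 = true.
Unit clause (!m22) forces m22 = false.
Unit clause (m21) forces m21 = true.
Unit clause (!m31) forces m31 = false.
Unit clause (m32) forces m32 = true.
Now (!m32) is unsatisfied and unit — conflict.
Either choice for m11 ends in contradiction.

UNSATISFIABLE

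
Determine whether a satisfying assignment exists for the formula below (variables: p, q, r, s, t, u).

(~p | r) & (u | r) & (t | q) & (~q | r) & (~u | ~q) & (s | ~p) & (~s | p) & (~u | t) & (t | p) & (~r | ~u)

Branch on p: set p = 0.
The clause (~s) is unit, so s = 0.
The clause (t) is unit, so t = 1.
Branch on u: set u = 0.
The clause (r) is unit, so r = 1.
Every clause is now satisfied; q is unconstrained.
A satisfying assignment: p=0, q=1, r=1, s=0, t=1, u=0.

Satisfiable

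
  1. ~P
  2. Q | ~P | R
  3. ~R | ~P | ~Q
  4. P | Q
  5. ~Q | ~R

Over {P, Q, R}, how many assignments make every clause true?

1

There are 2^3 = 8 truth assignments over (P, Q, R).
Check each against the 5 clauses (columns in the order P, Q, R):
  F F F  ✗ fails (P | Q)
  F F T  ✗ fails (P | Q)
  F T F  ✓ satisfies all
  F T T  ✗ fails (~Q | ~R)
  T F F  ✗ fails (~P)
  T F T  ✗ fails (~P)
  T T F  ✗ fails (~P)
  T T T  ✗ fails (~P)
1 of the 8 rows is a model.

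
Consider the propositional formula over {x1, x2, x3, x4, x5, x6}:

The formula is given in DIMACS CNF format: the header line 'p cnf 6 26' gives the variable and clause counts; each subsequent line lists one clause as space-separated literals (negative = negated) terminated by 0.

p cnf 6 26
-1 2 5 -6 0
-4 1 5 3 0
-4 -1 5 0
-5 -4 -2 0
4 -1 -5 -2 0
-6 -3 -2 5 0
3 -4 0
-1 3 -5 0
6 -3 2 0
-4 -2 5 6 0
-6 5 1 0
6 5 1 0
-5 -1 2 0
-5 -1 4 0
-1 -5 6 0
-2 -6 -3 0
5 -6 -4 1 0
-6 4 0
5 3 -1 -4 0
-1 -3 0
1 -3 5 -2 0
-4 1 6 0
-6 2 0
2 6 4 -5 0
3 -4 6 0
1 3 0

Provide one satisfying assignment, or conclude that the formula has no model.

x1: False; x2: True; x3: True; x4: False; x5: True; x6: False

Case x3 = True:
(¬x1) alone gives x1 = False.
Case x6 = False:
(x2) alone gives x2 = True.
(x5) alone gives x5 = True.
(¬x4) alone gives x4 = False.
All clauses are satisfied.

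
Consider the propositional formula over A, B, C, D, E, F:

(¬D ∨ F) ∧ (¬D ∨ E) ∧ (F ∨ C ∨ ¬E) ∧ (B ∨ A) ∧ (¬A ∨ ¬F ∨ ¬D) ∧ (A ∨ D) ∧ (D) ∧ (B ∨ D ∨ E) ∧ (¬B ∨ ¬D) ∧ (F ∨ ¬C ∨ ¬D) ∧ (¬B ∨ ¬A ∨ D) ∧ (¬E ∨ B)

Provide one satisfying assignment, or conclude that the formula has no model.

From the singleton clause (D), D = True.
From the singleton clause (F), F = True.
From the singleton clause (E), E = True.
From the singleton clause (¬A), A = False.
From the singleton clause (B), B = True.
Now (¬B) is unsatisfied and unit — conflict.

UNSATISFIABLE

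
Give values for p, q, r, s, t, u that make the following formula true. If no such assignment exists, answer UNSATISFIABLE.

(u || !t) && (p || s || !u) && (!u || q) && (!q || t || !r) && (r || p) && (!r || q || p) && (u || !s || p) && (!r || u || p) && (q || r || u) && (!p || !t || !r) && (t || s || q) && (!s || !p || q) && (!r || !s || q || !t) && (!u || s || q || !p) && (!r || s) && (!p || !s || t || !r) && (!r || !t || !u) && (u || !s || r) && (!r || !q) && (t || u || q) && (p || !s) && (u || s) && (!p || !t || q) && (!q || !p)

Suppose u = true.
From the singleton clause (q), q = true.
From the singleton clause (!r), r = false.
From the singleton clause (p), p = true.
That conflicts with the unit clause (!p).
So u must be the other value — set u = false.
From the singleton clause (!t), t = false.
From the singleton clause (q), q = true.
From the singleton clause (!r), r = false.
From the singleton clause (p), p = true.
That conflicts with the unit clause (!p).
Both values of u lead to a conflict.

UNSATISFIABLE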